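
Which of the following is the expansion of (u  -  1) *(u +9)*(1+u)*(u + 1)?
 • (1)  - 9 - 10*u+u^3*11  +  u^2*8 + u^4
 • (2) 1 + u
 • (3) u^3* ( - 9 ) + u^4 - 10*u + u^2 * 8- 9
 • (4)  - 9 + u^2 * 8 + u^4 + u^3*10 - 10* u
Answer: 4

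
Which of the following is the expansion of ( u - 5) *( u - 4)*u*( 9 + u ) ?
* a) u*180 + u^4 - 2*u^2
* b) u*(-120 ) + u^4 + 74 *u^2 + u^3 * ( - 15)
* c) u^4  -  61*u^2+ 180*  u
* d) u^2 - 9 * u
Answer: c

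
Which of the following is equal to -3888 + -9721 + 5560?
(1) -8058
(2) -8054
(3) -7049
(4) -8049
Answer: 4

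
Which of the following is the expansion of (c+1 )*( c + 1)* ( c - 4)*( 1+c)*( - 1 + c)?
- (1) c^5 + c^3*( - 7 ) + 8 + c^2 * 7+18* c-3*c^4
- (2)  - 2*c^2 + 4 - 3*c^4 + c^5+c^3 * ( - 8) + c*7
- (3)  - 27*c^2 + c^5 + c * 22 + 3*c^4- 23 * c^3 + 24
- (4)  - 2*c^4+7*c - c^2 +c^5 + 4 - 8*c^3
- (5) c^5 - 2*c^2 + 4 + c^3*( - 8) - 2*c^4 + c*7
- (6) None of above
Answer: 5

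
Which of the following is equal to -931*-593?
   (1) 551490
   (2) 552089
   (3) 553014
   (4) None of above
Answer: 4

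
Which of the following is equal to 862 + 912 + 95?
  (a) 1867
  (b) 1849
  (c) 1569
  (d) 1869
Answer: d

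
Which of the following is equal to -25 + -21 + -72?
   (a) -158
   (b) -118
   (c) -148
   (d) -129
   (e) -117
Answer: b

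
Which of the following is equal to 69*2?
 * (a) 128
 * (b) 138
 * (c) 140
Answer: b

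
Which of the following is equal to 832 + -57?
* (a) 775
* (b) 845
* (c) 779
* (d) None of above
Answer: a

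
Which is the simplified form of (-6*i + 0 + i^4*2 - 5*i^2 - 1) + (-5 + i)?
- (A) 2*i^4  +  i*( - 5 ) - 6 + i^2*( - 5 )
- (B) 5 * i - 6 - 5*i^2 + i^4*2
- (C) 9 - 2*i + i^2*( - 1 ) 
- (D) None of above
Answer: A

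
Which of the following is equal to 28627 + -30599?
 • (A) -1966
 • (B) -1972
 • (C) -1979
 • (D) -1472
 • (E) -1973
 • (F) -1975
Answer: B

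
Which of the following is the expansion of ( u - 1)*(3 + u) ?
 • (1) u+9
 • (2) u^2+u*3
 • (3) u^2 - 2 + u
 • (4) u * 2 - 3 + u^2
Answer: 4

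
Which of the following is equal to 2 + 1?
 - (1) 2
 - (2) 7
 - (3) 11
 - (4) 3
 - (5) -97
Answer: 4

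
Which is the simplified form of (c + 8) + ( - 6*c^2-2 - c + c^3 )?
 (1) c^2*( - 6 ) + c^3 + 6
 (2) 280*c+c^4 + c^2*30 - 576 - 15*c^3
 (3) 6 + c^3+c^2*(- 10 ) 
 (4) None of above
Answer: 1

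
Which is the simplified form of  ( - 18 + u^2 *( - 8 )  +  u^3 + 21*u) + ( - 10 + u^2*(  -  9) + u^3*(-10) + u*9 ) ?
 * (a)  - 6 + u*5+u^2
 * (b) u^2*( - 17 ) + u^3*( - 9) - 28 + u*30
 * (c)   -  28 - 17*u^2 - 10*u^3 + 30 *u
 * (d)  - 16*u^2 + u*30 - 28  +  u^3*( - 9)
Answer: b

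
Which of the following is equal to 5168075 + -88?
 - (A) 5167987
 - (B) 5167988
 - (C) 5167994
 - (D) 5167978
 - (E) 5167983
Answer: A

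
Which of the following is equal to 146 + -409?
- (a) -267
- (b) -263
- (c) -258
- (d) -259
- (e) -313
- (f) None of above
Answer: b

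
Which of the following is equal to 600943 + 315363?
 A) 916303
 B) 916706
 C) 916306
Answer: C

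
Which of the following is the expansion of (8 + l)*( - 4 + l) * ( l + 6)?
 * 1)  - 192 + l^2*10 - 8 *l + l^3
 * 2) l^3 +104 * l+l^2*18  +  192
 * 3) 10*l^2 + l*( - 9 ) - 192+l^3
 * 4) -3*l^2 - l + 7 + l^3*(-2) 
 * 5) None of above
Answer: 1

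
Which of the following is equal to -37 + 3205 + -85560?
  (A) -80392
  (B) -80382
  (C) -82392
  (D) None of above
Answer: C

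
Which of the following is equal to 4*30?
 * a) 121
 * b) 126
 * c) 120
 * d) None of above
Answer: c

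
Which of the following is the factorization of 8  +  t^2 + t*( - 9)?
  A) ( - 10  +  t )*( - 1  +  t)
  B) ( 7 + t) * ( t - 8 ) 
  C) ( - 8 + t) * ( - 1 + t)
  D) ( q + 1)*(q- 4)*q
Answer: C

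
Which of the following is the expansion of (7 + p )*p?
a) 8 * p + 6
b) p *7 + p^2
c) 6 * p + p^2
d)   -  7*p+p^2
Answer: b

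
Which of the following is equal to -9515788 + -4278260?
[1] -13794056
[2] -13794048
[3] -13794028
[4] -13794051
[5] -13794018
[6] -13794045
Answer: 2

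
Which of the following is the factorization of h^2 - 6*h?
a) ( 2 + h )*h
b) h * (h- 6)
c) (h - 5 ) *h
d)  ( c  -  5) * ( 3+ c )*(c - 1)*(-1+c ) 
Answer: b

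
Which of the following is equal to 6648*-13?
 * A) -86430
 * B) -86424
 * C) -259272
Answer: B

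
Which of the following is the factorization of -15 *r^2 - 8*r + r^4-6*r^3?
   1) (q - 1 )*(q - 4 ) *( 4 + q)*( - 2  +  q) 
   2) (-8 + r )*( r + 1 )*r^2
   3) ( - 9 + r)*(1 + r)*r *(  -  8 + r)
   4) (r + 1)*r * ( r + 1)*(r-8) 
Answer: 4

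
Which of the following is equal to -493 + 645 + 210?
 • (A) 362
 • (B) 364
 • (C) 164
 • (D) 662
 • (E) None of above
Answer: A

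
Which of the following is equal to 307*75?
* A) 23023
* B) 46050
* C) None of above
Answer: C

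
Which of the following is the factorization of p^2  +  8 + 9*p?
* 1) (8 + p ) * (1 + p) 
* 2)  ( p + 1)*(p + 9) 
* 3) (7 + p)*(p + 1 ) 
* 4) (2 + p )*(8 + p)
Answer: 1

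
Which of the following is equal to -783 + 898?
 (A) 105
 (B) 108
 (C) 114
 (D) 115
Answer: D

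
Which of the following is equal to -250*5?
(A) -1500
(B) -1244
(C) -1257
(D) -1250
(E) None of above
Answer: D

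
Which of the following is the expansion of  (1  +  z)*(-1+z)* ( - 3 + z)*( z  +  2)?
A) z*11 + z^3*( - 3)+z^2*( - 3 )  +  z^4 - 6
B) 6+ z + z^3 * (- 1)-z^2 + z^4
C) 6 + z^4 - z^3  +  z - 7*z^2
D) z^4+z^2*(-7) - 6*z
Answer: C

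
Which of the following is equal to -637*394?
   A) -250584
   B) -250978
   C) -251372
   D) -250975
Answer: B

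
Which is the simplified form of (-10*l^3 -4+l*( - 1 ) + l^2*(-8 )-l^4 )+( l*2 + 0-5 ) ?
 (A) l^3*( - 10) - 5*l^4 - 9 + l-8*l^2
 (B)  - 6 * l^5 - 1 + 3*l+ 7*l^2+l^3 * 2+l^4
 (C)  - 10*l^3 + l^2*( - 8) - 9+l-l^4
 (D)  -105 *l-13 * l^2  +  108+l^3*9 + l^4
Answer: C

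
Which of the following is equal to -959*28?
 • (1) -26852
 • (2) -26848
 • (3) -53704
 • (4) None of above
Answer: 1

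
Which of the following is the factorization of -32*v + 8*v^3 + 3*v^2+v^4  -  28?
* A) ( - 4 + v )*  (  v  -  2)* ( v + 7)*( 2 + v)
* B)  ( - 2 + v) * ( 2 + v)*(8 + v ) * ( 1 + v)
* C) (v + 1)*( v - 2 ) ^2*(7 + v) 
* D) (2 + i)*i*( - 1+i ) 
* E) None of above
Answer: E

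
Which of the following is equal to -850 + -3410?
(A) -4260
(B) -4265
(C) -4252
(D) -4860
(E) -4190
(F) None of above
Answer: A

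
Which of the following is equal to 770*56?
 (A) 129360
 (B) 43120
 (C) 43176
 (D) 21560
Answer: B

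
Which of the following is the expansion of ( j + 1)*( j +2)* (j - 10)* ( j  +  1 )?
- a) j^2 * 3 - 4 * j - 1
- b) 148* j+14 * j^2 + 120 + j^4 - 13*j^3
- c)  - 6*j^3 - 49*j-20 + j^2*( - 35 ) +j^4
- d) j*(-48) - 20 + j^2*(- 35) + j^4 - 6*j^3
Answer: d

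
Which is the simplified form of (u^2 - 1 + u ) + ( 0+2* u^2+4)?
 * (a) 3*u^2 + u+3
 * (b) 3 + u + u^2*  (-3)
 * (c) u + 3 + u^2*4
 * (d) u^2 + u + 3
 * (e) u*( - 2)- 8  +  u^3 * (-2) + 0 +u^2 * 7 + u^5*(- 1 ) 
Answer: a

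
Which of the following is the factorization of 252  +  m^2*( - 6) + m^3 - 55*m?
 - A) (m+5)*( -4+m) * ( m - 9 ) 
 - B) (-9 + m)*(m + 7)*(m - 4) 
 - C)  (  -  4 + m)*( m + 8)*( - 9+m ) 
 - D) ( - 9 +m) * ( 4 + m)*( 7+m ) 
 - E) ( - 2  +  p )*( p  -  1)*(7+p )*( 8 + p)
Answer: B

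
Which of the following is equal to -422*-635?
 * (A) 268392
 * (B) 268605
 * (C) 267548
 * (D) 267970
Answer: D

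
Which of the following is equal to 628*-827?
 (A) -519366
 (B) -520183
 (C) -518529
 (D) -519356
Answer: D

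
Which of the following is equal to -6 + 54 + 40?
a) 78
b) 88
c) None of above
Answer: b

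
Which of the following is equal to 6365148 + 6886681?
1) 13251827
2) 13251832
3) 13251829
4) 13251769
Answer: 3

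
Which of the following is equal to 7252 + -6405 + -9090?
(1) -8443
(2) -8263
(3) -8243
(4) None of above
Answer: 3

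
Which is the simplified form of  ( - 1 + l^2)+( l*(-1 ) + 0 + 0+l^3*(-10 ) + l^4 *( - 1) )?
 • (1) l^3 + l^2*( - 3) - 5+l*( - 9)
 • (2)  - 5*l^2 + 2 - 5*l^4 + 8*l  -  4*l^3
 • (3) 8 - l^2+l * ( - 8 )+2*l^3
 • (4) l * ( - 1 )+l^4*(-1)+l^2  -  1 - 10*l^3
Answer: 4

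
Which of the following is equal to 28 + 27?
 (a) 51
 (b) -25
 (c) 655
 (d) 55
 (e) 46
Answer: d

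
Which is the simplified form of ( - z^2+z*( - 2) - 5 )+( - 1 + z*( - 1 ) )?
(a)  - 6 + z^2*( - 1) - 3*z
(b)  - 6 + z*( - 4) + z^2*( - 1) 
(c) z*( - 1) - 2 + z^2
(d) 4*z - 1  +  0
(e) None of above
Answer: a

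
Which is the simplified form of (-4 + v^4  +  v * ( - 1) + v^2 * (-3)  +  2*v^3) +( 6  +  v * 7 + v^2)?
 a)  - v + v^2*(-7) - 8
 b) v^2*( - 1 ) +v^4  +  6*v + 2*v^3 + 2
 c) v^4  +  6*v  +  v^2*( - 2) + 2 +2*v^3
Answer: c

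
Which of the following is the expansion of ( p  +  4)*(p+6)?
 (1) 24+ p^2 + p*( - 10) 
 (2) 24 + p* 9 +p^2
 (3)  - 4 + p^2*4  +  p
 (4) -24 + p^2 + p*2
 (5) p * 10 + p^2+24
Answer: 5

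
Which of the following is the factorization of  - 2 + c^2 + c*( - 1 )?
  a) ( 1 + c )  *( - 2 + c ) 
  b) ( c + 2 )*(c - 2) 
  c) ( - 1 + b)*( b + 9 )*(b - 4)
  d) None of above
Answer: a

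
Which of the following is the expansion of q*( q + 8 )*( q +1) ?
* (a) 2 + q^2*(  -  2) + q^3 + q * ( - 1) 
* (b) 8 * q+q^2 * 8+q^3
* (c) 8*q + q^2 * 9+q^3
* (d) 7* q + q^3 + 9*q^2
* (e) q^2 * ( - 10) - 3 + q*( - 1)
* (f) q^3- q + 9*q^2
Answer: c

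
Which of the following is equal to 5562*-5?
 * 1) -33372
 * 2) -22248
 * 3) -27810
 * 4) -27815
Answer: 3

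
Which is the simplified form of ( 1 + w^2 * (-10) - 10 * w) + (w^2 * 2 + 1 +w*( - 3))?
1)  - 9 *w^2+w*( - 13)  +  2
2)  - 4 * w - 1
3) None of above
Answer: 3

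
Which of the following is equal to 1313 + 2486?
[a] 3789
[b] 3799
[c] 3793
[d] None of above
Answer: b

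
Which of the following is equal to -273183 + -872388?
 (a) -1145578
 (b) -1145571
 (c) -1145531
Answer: b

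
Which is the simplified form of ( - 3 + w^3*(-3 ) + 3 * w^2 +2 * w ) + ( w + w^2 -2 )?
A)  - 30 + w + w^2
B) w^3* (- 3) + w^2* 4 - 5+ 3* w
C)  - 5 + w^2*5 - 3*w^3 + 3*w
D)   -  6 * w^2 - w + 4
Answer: B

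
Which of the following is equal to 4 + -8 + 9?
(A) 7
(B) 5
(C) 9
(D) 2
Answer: B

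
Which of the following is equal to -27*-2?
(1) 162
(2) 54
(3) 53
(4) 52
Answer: 2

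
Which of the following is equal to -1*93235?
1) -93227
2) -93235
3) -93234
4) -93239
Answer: 2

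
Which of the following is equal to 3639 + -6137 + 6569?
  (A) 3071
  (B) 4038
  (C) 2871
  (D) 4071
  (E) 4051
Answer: D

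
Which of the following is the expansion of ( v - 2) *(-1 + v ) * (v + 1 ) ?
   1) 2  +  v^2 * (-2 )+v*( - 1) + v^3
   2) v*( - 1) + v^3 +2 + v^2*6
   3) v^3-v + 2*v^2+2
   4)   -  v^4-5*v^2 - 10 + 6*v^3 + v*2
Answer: 1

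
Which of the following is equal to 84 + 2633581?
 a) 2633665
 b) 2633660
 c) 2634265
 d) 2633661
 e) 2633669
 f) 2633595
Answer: a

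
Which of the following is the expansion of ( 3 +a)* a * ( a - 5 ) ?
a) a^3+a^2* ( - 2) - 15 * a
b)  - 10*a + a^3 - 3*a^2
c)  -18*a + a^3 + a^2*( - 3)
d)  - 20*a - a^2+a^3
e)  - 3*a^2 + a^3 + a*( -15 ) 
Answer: a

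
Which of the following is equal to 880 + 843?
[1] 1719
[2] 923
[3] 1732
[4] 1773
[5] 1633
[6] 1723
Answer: 6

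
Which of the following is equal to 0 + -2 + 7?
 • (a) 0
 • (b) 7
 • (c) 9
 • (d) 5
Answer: d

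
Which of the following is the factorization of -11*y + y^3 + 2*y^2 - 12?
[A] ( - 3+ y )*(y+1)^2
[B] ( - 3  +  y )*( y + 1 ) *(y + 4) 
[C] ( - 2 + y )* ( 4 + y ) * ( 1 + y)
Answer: B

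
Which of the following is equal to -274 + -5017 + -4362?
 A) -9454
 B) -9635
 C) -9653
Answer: C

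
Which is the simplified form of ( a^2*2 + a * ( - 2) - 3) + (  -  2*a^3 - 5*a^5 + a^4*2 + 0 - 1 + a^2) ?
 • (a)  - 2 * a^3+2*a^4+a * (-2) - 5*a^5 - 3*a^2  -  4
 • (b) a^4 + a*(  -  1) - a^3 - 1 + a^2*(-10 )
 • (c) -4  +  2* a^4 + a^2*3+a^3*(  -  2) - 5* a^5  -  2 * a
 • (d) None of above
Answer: c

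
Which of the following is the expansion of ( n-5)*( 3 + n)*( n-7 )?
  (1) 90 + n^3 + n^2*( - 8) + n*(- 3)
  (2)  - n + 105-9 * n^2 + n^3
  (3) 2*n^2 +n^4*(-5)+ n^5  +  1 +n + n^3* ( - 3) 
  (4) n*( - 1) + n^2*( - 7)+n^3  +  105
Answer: 2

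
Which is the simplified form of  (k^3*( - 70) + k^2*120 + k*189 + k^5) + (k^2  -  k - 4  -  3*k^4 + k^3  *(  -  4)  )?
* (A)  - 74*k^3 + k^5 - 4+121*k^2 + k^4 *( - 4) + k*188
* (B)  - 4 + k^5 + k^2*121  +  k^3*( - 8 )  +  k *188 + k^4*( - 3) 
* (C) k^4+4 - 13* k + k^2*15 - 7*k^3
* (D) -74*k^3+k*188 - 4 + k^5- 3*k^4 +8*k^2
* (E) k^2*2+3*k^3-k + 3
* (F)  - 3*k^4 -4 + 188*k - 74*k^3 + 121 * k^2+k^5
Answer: F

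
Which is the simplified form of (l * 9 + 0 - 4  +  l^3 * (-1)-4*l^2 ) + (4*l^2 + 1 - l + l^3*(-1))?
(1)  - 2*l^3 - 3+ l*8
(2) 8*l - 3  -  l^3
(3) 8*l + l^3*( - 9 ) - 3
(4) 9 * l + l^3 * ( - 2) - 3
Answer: 1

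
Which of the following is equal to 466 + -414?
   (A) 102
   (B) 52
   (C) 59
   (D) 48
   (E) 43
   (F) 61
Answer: B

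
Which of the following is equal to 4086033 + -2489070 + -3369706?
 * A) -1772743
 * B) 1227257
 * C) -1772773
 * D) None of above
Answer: A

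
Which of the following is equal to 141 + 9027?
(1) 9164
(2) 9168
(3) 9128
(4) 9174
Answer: 2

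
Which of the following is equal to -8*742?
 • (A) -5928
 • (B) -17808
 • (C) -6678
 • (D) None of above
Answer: D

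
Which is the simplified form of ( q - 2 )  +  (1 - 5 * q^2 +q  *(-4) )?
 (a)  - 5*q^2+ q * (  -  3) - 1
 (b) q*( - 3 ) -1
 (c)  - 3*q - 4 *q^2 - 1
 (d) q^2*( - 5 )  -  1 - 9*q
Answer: a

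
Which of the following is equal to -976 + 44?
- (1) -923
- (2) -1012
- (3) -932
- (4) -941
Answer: 3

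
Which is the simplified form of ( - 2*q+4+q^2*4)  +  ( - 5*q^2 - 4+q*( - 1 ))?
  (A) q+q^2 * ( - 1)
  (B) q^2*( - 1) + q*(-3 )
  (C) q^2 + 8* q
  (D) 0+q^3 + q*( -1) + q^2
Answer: B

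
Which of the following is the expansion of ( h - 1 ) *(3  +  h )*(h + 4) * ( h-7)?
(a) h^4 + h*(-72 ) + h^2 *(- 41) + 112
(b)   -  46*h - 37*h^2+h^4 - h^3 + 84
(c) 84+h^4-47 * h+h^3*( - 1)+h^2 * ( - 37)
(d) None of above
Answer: c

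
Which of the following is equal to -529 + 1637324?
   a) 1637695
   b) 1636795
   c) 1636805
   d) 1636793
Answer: b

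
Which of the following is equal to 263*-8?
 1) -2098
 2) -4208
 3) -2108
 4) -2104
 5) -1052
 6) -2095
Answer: 4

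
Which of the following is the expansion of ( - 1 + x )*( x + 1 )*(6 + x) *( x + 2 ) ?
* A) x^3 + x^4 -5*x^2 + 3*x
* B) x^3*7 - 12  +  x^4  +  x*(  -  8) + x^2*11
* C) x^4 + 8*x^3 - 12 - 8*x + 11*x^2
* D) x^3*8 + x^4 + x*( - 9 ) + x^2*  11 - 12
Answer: C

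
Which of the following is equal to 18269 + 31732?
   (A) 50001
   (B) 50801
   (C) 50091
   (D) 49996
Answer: A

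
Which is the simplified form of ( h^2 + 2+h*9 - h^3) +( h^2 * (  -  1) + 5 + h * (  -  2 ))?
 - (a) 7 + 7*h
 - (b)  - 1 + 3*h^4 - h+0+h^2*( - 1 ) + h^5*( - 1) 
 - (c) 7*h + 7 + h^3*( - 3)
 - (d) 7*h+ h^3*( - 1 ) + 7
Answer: d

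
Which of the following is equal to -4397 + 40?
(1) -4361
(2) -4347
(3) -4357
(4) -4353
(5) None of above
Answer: 3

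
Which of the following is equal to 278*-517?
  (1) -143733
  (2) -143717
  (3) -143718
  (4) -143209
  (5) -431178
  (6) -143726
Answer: 6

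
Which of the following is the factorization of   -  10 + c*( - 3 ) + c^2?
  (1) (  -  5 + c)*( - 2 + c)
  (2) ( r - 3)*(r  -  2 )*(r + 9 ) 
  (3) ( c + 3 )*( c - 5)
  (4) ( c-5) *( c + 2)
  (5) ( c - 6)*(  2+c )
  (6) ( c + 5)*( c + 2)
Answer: 4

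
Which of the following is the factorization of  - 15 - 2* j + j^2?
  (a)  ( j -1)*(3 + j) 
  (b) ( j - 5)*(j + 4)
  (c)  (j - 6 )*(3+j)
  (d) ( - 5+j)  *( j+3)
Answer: d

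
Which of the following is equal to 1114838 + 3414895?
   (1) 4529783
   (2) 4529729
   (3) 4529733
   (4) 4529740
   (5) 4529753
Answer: 3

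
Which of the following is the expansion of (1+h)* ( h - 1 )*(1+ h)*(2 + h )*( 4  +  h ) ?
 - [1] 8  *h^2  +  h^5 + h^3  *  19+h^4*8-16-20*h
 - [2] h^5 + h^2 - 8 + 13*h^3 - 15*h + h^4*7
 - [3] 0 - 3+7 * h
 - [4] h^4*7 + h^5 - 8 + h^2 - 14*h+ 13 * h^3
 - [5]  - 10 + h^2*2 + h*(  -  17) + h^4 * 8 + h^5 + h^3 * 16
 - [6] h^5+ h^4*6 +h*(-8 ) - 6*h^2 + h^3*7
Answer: 4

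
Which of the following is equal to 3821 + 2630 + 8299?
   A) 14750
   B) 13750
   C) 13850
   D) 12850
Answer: A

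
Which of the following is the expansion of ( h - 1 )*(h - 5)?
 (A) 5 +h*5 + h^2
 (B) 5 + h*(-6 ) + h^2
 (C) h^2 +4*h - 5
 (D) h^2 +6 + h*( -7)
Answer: B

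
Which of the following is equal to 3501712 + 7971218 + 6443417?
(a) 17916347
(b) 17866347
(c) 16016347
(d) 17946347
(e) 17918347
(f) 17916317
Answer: a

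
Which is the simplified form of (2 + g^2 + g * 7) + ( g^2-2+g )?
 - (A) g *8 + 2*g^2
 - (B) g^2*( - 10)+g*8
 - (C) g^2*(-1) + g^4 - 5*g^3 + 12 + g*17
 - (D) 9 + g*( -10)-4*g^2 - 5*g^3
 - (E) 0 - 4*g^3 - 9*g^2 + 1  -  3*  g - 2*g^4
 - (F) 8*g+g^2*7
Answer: A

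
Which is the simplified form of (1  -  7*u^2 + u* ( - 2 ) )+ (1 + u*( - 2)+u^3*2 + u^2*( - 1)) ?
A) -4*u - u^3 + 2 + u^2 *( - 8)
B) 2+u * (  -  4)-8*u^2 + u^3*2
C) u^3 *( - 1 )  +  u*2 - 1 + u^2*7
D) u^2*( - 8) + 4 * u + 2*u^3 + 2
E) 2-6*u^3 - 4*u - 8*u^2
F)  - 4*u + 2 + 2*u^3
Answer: B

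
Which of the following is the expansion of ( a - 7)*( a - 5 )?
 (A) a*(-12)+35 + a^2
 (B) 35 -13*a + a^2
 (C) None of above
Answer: A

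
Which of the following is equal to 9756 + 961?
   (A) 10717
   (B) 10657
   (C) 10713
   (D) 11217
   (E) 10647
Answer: A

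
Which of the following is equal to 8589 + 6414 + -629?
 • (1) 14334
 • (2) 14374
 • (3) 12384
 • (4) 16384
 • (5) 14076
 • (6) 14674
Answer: 2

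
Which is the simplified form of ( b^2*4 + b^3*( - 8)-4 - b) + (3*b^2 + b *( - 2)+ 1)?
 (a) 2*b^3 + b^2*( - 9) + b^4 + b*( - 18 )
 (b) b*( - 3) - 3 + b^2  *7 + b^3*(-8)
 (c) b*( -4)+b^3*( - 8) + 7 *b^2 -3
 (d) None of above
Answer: b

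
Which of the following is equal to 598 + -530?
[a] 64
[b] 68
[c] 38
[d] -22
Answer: b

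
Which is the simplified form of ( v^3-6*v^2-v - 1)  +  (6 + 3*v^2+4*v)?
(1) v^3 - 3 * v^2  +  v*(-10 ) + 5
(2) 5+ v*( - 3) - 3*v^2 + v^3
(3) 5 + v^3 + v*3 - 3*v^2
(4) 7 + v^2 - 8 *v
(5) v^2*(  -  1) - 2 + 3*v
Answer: 3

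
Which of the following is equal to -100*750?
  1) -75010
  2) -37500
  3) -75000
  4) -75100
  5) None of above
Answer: 3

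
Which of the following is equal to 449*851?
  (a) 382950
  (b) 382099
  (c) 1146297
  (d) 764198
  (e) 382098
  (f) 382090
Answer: b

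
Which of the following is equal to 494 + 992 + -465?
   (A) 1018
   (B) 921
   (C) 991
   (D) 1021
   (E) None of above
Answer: D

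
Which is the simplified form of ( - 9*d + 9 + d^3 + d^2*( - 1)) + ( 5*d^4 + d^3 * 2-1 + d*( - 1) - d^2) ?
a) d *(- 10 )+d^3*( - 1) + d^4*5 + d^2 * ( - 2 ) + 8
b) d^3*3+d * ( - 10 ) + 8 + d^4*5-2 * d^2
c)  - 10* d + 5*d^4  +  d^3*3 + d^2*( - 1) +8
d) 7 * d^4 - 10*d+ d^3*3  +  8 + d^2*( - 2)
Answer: b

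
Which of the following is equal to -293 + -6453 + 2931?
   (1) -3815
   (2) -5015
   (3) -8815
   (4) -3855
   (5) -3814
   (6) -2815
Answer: 1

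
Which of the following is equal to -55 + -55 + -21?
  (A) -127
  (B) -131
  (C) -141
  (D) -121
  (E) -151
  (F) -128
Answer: B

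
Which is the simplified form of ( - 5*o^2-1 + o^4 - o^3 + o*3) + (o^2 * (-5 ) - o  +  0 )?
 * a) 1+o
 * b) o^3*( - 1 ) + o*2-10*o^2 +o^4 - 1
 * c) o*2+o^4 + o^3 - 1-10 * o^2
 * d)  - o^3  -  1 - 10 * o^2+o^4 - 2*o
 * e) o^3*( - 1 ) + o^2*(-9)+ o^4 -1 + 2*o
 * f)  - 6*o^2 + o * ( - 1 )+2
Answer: b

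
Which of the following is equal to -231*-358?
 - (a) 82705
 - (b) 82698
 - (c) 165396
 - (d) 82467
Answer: b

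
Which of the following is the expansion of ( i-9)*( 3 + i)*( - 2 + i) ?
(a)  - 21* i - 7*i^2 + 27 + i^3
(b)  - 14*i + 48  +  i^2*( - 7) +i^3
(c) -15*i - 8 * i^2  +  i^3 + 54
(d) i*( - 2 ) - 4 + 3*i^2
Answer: c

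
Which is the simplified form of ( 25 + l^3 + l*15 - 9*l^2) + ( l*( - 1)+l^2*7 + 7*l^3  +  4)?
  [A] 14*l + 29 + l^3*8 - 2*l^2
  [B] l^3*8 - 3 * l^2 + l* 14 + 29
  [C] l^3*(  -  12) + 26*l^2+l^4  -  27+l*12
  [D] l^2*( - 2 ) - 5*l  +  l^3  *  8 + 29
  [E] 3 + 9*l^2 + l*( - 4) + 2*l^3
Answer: A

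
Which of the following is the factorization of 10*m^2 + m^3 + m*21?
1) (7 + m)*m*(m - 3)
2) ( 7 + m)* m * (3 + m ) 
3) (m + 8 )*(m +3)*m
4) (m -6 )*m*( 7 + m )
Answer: 2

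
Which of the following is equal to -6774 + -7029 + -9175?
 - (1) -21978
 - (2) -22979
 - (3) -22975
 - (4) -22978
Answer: 4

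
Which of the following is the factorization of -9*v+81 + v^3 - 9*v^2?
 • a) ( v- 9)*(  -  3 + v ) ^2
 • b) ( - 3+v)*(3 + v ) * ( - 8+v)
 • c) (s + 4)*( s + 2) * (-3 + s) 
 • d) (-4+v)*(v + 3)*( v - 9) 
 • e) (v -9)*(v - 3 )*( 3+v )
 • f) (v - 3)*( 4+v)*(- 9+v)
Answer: e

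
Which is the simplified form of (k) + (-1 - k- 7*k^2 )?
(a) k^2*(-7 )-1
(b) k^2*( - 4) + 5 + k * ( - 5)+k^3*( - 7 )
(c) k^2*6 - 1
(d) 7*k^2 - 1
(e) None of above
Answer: a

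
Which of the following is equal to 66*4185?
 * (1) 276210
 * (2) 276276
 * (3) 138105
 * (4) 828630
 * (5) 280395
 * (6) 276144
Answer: 1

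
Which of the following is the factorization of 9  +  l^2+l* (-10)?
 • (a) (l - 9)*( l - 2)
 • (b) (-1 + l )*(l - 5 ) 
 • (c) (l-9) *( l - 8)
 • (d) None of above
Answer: d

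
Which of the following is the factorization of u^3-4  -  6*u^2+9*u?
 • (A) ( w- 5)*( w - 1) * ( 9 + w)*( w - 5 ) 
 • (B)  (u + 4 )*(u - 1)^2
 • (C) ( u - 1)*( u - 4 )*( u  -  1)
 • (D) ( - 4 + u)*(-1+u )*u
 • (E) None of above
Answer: C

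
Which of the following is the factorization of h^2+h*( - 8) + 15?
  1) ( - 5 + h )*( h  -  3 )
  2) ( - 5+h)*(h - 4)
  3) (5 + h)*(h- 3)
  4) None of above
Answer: 1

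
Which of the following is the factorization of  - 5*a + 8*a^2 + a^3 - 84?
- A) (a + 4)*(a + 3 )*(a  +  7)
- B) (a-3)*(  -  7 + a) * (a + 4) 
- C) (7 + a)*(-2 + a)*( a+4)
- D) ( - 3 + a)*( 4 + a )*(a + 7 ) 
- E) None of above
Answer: D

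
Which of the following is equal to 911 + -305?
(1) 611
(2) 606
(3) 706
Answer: 2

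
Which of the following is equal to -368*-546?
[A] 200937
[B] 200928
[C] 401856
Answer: B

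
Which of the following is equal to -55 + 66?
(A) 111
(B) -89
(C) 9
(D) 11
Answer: D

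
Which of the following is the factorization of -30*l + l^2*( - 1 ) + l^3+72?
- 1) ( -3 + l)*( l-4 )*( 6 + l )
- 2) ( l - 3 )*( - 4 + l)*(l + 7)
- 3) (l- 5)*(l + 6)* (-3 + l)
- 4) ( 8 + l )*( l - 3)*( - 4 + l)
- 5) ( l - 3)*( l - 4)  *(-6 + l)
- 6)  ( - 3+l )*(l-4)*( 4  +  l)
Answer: 1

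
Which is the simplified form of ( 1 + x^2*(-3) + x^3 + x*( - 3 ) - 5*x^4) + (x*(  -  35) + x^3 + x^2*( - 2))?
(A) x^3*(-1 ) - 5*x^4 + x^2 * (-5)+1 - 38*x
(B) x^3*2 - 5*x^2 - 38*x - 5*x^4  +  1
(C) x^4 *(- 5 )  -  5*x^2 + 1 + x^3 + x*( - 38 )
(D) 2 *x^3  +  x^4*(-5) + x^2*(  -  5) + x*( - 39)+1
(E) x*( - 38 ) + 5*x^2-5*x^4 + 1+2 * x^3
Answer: B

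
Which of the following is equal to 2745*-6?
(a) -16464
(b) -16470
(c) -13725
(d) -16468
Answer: b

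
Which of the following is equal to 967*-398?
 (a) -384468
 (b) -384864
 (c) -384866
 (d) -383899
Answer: c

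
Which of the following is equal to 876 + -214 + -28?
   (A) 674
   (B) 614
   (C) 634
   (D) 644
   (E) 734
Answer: C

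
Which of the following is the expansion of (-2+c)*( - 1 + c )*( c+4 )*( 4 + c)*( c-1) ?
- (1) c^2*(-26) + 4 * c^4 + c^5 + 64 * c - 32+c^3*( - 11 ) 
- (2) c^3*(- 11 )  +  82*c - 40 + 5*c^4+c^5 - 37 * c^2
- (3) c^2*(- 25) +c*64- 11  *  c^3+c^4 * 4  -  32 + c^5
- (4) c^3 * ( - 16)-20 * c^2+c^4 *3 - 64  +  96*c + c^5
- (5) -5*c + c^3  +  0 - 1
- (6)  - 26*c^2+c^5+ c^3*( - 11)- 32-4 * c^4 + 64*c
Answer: 1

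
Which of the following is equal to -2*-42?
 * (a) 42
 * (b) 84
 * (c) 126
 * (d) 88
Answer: b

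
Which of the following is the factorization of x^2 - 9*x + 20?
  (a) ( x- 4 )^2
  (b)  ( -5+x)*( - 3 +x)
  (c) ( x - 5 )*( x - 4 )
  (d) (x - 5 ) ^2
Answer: c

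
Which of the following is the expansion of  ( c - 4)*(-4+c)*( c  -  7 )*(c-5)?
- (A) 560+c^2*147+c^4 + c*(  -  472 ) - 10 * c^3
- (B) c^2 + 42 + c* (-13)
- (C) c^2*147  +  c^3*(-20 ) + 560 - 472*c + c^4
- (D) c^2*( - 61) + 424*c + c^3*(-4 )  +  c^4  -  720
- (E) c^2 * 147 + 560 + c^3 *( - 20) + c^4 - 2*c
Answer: C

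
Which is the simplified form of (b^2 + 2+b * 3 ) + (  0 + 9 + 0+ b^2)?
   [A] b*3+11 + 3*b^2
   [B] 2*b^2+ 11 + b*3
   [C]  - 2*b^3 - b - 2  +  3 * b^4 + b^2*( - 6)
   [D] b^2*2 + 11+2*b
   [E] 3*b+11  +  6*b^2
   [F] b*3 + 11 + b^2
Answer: B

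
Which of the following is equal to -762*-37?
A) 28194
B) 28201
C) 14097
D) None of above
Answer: A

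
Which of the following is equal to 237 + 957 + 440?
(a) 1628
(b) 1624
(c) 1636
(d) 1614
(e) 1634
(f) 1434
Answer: e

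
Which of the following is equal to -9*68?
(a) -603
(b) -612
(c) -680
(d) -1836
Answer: b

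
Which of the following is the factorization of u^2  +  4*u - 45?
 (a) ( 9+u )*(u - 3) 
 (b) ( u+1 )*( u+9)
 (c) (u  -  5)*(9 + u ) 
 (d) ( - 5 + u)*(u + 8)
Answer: c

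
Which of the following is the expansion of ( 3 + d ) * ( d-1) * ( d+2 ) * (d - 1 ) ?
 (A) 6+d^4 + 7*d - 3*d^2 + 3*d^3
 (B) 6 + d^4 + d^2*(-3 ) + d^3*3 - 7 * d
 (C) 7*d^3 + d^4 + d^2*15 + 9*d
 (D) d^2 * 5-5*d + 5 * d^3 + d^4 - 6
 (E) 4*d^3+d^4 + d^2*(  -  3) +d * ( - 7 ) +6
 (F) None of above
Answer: B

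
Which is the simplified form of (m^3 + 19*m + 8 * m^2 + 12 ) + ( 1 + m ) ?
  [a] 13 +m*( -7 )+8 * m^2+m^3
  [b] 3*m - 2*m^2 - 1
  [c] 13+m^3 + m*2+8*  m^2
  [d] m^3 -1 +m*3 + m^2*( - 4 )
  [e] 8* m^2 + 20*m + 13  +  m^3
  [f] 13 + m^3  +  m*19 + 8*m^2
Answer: e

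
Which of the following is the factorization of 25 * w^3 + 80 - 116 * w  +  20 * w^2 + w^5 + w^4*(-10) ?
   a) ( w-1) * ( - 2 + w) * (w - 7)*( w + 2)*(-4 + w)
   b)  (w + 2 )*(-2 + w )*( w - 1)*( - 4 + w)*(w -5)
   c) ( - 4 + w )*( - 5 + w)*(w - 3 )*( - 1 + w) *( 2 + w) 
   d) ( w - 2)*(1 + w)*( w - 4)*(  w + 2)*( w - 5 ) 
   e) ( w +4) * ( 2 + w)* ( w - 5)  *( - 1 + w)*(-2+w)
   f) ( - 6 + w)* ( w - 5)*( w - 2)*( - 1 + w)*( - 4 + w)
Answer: b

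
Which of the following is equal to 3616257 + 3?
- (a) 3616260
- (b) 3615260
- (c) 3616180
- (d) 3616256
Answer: a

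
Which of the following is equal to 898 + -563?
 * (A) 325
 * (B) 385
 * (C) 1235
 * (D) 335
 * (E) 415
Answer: D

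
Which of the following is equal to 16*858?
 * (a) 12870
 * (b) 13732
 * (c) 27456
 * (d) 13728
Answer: d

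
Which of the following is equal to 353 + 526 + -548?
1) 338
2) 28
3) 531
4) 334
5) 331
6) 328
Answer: 5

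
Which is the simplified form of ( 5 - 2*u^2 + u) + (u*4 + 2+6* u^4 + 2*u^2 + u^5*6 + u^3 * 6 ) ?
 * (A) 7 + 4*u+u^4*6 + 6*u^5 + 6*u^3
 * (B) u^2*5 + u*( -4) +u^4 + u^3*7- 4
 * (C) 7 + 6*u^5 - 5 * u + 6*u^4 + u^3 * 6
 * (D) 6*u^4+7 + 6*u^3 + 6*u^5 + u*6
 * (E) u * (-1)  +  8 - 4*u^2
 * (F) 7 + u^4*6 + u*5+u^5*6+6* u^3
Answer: F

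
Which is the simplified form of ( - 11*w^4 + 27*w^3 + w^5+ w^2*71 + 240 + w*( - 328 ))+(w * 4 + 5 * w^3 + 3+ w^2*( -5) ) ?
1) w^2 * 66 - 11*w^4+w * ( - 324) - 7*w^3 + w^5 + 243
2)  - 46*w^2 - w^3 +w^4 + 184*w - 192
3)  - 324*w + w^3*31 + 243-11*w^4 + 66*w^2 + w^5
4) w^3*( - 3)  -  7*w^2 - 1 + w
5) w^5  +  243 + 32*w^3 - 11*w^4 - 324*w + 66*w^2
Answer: 5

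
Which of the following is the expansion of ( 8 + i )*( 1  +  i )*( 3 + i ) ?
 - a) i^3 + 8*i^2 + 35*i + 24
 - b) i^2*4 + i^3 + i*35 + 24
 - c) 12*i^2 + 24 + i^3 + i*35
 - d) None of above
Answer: c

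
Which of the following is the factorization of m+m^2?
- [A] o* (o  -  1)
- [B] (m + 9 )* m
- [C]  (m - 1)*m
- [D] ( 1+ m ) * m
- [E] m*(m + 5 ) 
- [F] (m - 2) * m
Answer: D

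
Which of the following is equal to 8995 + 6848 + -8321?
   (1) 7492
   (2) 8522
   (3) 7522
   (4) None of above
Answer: 3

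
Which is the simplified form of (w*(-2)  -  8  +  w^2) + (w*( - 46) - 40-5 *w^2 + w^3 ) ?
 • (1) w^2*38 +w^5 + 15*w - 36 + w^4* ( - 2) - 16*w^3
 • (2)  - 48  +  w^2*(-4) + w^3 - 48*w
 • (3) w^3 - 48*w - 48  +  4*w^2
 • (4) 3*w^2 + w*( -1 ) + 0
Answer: 2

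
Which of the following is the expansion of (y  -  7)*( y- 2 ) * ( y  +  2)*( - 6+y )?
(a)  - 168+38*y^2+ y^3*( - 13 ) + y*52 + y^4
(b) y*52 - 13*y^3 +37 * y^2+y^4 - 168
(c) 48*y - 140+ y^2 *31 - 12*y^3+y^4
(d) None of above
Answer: a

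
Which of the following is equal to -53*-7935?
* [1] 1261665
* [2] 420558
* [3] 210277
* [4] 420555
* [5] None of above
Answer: 4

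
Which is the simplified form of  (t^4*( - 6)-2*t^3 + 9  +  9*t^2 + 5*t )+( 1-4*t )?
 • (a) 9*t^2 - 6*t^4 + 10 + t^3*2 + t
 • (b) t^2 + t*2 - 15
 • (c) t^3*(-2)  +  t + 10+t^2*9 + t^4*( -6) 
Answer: c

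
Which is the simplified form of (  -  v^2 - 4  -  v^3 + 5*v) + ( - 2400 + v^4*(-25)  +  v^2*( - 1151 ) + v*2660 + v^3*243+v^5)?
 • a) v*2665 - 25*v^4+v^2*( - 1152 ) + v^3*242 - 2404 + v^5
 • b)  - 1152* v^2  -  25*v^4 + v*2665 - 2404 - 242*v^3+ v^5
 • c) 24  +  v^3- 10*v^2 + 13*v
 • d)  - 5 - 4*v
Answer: a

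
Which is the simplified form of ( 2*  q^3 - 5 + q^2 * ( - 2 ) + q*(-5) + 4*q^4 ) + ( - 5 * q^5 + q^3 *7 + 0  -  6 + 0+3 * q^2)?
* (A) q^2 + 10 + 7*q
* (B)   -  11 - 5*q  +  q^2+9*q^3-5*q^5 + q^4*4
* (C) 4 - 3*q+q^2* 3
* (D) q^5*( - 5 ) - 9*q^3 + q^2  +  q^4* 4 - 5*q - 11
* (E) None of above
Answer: B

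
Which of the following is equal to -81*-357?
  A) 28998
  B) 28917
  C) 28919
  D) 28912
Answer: B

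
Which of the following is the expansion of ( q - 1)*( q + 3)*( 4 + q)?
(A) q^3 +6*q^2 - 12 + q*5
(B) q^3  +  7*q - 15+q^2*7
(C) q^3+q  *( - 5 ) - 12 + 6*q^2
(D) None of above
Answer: A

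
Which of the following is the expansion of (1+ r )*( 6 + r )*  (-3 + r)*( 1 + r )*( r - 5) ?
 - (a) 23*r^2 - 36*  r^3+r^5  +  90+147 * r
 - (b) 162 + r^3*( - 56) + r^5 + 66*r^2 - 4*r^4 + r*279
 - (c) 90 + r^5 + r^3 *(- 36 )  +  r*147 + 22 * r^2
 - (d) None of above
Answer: c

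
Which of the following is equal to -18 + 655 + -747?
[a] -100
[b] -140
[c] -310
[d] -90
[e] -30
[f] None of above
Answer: f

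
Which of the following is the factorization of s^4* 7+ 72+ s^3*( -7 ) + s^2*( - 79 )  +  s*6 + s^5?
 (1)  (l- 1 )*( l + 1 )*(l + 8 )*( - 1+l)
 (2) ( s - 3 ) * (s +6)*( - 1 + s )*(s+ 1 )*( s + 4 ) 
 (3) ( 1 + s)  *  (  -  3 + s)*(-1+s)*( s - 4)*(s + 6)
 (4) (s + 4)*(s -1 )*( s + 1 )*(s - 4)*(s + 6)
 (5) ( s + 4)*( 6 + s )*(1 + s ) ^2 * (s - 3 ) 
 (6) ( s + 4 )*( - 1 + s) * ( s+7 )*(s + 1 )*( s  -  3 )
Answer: 2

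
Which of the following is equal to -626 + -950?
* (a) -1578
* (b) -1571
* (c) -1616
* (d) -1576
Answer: d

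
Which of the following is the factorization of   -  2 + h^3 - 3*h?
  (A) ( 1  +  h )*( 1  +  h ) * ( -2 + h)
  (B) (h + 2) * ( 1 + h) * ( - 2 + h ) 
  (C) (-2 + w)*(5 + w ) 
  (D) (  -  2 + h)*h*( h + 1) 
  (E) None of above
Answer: A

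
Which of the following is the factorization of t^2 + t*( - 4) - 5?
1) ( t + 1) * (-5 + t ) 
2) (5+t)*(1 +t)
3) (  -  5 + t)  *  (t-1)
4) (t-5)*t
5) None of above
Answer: 1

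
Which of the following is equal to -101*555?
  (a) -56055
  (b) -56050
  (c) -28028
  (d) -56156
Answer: a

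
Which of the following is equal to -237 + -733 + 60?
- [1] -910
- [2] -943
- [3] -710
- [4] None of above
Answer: 1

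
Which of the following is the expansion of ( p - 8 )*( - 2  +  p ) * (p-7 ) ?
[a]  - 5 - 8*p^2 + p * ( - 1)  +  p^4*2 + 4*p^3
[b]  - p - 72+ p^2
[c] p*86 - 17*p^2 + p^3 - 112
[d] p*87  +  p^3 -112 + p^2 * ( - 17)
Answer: c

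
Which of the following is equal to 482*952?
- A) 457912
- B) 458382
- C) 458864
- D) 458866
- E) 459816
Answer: C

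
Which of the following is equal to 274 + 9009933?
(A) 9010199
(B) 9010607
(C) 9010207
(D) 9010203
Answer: C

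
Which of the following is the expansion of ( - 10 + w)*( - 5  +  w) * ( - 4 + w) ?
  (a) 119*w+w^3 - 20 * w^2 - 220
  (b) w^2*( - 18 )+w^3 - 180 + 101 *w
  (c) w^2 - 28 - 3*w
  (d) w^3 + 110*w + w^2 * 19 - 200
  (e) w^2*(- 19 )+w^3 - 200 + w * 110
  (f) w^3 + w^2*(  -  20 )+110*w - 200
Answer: e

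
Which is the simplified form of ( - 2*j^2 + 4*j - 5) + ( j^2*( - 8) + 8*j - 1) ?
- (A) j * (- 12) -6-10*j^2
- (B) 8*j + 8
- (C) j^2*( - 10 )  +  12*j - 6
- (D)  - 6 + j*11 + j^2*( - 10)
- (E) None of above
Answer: C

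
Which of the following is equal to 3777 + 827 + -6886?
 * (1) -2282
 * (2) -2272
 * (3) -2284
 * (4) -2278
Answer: 1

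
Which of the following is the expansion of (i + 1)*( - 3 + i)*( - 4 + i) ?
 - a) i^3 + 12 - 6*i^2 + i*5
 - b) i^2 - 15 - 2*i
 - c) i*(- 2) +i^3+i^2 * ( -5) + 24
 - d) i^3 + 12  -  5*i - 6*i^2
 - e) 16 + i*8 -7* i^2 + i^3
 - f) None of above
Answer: a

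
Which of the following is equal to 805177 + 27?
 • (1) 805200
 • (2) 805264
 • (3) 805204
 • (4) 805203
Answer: 3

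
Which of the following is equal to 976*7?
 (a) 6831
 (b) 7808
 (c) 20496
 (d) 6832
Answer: d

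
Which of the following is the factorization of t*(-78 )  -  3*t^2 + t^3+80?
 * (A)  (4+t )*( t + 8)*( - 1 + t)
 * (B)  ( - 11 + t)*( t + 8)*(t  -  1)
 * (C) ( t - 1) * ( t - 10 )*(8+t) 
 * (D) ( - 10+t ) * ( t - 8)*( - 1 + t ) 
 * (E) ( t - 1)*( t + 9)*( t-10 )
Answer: C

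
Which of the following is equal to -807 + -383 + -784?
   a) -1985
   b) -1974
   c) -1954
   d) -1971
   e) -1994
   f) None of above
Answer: b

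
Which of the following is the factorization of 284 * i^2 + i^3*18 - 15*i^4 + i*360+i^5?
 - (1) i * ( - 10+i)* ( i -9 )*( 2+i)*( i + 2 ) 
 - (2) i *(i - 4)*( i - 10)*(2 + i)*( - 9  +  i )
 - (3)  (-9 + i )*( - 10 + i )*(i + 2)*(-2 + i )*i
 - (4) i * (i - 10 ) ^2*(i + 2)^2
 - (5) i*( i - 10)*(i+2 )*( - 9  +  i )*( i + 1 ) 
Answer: 1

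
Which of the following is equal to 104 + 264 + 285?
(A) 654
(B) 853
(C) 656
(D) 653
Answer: D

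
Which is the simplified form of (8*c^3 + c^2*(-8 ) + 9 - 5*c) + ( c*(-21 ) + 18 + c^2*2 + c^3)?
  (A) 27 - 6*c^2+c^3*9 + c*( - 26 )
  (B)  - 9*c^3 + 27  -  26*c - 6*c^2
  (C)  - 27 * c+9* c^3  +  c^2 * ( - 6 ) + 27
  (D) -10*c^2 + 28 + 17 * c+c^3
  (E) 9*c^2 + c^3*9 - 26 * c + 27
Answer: A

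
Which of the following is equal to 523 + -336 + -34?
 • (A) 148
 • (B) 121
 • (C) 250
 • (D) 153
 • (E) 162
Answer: D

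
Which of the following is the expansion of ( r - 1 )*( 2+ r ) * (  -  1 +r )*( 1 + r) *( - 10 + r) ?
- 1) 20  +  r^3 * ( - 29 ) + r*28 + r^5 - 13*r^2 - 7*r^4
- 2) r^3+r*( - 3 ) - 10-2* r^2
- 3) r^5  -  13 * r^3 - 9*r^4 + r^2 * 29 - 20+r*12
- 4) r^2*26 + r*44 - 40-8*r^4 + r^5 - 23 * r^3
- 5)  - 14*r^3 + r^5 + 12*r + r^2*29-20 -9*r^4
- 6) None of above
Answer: 3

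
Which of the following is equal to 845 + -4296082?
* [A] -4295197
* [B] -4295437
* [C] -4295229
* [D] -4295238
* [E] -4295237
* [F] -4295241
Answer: E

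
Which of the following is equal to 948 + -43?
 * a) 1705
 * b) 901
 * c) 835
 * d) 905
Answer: d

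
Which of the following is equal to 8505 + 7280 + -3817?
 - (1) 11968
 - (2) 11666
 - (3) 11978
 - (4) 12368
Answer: 1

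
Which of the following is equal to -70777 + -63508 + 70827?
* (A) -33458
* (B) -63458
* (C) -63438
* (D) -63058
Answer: B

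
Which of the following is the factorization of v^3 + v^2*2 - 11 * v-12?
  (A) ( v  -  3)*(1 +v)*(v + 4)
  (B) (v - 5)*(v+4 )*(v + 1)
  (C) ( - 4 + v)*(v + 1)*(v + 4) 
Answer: A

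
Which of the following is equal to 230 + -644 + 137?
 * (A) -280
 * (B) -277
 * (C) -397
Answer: B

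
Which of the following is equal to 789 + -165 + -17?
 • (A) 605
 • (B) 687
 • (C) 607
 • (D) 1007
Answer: C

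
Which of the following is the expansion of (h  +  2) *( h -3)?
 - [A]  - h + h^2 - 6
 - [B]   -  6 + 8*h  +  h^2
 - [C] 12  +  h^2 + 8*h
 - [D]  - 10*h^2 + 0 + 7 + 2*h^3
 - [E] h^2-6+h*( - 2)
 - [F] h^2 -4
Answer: A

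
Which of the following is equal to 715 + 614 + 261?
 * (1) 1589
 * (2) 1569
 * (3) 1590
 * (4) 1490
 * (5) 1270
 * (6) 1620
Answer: 3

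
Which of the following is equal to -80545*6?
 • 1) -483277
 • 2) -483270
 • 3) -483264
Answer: 2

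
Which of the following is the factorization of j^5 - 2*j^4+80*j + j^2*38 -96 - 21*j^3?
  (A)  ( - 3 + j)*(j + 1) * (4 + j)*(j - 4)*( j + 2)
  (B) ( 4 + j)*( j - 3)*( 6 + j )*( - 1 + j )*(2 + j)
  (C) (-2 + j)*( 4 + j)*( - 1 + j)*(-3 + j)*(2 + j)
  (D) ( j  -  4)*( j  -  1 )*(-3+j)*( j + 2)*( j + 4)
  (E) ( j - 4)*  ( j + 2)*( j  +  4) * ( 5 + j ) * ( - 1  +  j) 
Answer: D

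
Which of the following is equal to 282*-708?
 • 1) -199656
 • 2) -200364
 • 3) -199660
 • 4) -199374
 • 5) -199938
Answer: 1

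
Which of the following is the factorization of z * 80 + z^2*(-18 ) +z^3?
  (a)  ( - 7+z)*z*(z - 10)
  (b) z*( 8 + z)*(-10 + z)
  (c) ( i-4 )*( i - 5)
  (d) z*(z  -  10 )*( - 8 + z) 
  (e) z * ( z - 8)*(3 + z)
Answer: d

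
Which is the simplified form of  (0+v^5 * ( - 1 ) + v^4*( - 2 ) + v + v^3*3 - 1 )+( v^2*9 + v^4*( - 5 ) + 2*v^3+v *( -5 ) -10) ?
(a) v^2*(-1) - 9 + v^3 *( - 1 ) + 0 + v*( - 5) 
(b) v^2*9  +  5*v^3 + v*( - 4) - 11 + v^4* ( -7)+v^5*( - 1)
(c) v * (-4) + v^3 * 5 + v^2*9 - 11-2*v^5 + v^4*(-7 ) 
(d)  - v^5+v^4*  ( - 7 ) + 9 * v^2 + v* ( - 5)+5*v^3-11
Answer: b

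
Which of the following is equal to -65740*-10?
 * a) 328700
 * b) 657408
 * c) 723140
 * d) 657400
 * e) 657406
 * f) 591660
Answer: d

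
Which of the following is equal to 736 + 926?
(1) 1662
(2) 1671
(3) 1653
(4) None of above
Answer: 1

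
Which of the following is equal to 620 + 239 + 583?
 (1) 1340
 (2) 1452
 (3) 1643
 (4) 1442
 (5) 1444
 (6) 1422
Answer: 4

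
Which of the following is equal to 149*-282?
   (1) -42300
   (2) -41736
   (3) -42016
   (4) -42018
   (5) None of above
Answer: 4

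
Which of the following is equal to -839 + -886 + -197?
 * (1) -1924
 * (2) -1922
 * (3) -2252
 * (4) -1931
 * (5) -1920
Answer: 2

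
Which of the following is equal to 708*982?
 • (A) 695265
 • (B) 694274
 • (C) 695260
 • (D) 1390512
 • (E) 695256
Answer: E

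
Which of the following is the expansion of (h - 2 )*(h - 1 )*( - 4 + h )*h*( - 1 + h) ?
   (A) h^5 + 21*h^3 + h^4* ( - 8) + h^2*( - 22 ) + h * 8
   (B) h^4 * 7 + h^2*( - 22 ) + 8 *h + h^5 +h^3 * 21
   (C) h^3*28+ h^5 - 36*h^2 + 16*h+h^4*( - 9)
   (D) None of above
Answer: A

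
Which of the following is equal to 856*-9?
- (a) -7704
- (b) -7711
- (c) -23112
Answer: a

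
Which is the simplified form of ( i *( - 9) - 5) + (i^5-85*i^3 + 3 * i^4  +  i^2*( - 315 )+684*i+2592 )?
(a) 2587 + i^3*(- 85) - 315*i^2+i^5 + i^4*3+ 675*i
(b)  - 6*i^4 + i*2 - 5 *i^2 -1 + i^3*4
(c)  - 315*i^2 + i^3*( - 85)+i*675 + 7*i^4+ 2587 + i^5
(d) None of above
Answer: a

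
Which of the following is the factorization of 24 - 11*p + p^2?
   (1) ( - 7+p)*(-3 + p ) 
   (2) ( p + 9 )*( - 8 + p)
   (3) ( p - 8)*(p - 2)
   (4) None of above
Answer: 4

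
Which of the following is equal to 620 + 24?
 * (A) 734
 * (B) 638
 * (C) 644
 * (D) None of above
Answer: C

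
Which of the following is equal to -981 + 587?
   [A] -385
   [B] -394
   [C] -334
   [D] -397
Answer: B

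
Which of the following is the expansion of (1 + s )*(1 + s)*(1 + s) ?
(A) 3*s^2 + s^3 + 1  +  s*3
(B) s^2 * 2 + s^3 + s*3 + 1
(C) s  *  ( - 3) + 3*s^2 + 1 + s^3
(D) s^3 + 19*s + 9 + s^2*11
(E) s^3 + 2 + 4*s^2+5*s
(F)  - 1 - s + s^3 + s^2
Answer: A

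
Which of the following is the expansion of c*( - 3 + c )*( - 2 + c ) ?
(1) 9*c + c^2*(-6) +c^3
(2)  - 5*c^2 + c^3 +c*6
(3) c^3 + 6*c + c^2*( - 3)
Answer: 2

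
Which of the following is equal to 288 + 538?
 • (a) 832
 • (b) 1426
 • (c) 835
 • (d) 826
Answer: d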